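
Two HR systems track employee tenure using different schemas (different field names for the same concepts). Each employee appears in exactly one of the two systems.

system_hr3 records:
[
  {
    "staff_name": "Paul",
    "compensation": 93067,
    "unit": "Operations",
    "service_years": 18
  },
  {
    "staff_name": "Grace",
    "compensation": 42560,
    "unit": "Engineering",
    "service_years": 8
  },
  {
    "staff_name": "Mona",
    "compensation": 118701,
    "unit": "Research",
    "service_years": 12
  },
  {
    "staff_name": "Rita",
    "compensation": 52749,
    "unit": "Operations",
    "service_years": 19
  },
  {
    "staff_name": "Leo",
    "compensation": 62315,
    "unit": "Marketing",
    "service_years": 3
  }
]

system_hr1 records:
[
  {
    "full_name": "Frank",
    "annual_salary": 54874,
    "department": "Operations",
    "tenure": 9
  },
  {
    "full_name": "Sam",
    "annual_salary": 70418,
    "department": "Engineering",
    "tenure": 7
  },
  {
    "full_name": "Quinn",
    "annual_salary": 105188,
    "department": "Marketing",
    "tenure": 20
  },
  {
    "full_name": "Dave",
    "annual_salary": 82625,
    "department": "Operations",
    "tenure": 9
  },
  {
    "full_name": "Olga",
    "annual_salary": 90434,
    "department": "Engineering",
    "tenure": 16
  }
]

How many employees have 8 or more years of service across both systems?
8

Reconcile schemas: "service_years" (system_hr3) = "tenure" (system_hr1) = years of service

From system_hr3: 4 employees with >= 8 years
From system_hr1: 4 employees with >= 8 years

Total: 4 + 4 = 8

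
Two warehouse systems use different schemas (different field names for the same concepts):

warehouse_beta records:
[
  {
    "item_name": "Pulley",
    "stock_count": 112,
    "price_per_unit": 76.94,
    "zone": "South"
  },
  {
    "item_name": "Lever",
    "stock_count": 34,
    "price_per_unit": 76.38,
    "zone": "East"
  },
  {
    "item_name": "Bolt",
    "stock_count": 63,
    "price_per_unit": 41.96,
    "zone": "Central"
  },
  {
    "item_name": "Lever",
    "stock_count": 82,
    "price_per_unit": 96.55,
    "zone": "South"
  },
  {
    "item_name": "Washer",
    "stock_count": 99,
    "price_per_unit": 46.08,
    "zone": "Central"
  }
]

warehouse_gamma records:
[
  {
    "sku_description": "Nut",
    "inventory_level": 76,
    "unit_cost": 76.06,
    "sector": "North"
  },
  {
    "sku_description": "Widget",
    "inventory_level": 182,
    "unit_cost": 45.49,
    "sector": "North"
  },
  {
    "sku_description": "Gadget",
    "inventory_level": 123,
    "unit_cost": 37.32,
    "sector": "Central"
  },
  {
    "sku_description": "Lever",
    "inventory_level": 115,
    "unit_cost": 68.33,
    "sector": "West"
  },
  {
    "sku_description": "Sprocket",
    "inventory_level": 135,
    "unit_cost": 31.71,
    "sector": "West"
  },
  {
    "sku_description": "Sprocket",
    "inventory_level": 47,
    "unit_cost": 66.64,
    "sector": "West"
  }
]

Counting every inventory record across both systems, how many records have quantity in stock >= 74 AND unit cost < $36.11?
1

Schema mappings:
- "stock_count" (warehouse_beta) = "inventory_level" (warehouse_gamma) = quantity
- "price_per_unit" (warehouse_beta) = "unit_cost" (warehouse_gamma) = unit cost

Records meeting both conditions in warehouse_beta: 0
Records meeting both conditions in warehouse_gamma: 1

Total: 0 + 1 = 1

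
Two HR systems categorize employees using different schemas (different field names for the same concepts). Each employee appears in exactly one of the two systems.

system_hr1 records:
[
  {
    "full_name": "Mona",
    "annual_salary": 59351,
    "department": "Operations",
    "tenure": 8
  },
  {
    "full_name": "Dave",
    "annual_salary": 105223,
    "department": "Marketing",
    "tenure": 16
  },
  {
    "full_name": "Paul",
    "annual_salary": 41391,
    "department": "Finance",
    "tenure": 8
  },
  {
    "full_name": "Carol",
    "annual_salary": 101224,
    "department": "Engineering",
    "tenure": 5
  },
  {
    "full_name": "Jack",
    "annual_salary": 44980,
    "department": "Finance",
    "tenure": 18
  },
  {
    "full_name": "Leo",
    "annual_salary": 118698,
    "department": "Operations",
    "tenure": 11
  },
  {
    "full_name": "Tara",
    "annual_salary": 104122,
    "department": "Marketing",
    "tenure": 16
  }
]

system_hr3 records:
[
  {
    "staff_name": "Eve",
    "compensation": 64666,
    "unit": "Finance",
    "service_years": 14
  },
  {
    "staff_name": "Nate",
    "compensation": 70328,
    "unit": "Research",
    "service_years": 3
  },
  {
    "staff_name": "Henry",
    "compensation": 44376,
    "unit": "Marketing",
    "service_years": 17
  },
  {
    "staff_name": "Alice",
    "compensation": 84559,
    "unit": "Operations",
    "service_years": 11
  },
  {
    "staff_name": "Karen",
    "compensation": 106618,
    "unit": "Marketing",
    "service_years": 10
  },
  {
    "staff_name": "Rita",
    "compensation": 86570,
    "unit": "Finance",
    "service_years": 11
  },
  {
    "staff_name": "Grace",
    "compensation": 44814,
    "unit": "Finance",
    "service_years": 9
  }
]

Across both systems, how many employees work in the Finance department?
5

Schema mapping: "department" (system_hr1) = "unit" (system_hr3) = department

Finance employees in system_hr1: 2
Finance employees in system_hr3: 3

Total in Finance: 2 + 3 = 5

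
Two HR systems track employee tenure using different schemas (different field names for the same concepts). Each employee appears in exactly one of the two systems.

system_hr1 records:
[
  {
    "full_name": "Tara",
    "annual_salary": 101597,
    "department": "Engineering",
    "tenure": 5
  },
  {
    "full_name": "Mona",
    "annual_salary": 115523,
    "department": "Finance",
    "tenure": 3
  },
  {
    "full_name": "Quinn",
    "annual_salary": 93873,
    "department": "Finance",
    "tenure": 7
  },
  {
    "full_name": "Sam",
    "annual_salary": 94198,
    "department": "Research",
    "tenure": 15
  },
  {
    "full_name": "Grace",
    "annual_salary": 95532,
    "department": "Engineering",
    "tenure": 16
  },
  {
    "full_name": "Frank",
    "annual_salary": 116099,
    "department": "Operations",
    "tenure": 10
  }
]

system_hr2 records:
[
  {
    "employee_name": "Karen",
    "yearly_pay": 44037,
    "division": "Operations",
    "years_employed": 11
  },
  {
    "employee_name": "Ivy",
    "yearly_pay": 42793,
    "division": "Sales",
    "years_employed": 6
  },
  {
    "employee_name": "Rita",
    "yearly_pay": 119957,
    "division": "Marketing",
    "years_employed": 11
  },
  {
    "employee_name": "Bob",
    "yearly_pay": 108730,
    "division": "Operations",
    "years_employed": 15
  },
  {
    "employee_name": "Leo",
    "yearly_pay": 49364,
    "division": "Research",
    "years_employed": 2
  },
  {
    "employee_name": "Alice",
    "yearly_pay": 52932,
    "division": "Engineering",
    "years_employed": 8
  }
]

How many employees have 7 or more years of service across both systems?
8

Reconcile schemas: "tenure" (system_hr1) = "years_employed" (system_hr2) = years of service

From system_hr1: 4 employees with >= 7 years
From system_hr2: 4 employees with >= 7 years

Total: 4 + 4 = 8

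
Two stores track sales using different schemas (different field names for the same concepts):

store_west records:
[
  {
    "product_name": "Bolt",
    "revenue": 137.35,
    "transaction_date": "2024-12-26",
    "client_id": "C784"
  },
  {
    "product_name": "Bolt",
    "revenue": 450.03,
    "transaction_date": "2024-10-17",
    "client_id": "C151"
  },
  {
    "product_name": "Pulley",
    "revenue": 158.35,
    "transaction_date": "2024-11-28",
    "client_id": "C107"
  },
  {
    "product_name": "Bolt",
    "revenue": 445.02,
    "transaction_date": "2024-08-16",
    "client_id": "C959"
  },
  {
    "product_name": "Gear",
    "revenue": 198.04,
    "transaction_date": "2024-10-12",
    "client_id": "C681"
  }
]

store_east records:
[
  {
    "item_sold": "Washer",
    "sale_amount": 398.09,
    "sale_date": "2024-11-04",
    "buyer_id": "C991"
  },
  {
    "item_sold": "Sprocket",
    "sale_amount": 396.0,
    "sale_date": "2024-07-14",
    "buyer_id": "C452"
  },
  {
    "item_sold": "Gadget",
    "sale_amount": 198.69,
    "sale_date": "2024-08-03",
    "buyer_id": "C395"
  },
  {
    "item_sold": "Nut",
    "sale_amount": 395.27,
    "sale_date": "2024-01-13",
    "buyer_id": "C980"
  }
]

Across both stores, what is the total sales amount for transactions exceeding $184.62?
2481.14

Schema mapping: "revenue" (store_west) = "sale_amount" (store_east) = sale amount

Sum of sales > $184.62 in store_west: 1093.09
Sum of sales > $184.62 in store_east: 1388.05

Total: 1093.09 + 1388.05 = 2481.14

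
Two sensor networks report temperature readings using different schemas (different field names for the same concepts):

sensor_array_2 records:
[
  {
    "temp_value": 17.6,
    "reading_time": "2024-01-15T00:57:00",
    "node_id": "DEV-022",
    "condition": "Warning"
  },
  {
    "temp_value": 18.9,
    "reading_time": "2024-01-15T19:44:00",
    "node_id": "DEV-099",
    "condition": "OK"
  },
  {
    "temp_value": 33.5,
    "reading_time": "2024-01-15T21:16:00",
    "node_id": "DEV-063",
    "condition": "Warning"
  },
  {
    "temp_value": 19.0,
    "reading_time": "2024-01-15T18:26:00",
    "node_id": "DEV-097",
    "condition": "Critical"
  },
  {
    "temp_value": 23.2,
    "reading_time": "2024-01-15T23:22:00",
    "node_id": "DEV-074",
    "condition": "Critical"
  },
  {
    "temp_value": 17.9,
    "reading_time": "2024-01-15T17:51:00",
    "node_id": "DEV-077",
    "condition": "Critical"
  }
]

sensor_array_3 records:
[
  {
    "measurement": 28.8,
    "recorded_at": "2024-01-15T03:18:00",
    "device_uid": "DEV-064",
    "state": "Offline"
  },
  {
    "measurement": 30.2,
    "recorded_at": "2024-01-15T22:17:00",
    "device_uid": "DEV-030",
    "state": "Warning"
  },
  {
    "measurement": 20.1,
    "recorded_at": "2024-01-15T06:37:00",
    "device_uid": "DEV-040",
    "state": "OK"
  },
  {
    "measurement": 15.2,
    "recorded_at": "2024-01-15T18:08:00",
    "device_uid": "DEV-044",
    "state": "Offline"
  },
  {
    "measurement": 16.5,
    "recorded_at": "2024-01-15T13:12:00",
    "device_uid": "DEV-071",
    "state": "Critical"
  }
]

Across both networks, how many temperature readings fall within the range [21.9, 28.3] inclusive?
1

Schema mapping: "temp_value" (sensor_array_2) = "measurement" (sensor_array_3) = temperature

Readings in [21.9, 28.3] from sensor_array_2: 1
Readings in [21.9, 28.3] from sensor_array_3: 0

Total count: 1 + 0 = 1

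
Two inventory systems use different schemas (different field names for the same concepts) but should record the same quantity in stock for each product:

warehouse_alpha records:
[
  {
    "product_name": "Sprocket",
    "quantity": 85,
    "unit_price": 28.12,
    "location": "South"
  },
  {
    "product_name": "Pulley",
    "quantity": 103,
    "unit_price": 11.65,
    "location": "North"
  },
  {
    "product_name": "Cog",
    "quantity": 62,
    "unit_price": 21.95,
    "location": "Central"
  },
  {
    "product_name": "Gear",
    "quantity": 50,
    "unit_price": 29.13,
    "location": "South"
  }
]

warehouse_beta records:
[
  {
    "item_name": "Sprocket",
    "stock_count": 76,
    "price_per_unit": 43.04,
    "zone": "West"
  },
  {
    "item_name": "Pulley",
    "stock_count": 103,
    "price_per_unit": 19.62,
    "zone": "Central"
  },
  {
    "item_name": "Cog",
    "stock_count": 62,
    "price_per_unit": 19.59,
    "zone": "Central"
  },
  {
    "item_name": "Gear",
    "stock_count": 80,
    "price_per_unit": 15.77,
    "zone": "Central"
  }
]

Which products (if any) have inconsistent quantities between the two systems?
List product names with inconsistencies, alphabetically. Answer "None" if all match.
Gear, Sprocket

Schema mappings:
- "product_name" (warehouse_alpha) = "item_name" (warehouse_beta) = product name
- "quantity" (warehouse_alpha) = "stock_count" (warehouse_beta) = quantity

Comparison:
  Sprocket: 85 vs 76 - MISMATCH
  Pulley: 103 vs 103 - MATCH
  Cog: 62 vs 62 - MATCH
  Gear: 50 vs 80 - MISMATCH

Products with inconsistencies: Gear, Sprocket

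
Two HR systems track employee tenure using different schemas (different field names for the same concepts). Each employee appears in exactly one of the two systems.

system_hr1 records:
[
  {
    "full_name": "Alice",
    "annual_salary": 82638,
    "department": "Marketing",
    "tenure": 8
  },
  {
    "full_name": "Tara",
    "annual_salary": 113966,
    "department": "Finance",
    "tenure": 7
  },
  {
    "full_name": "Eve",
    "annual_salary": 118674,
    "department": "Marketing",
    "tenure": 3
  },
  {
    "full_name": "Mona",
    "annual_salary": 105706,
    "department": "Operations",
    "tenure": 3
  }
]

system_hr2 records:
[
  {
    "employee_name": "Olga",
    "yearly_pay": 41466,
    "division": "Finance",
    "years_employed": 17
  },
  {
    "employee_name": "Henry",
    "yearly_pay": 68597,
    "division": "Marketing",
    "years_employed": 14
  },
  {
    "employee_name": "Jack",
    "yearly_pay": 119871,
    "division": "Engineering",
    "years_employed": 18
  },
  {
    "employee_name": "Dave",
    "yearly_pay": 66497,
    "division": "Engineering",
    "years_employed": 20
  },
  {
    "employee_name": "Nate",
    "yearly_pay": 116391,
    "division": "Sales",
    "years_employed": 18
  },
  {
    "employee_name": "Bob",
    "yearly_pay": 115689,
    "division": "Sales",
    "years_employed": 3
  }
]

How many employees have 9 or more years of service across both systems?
5

Reconcile schemas: "tenure" (system_hr1) = "years_employed" (system_hr2) = years of service

From system_hr1: 0 employees with >= 9 years
From system_hr2: 5 employees with >= 9 years

Total: 0 + 5 = 5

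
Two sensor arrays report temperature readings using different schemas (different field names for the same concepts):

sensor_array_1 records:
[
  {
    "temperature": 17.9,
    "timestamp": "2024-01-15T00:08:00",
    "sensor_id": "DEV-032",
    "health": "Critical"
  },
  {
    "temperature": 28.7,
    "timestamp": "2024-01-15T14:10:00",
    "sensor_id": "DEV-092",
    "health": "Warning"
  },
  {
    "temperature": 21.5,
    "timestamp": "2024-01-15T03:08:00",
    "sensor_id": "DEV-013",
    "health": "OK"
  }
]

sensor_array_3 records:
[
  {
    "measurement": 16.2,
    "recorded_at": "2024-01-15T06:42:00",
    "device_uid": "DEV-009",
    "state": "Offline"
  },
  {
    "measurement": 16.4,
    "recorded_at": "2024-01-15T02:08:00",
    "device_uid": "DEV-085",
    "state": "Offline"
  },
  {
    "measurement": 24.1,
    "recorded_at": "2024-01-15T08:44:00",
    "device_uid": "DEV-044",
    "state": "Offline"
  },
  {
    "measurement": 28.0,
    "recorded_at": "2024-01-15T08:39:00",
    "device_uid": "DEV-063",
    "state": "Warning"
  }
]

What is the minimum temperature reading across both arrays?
16.2

Schema mapping: "temperature" (sensor_array_1) = "measurement" (sensor_array_3) = temperature reading

Minimum in sensor_array_1: 17.9
Minimum in sensor_array_3: 16.2

Overall minimum: min(17.9, 16.2) = 16.2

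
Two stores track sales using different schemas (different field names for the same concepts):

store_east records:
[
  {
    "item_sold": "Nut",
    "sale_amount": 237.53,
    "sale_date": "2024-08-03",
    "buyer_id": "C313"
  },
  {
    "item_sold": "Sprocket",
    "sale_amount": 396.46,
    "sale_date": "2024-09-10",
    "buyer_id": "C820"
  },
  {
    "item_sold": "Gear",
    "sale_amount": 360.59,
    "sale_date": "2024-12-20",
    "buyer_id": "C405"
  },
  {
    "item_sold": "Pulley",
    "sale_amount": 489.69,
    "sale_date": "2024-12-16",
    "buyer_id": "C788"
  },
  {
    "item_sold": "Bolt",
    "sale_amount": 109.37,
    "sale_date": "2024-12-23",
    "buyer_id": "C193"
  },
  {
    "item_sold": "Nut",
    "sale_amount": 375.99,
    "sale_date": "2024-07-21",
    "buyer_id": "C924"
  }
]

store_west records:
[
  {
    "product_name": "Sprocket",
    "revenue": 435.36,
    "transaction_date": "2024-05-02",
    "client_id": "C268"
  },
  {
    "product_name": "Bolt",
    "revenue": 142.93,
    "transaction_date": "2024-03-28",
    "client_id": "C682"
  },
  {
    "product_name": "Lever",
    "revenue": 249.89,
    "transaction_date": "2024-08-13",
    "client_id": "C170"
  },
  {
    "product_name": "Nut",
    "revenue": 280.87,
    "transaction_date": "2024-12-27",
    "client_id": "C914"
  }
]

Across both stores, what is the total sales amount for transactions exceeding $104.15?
3078.68

Schema mapping: "sale_amount" (store_east) = "revenue" (store_west) = sale amount

Sum of sales > $104.15 in store_east: 1969.63
Sum of sales > $104.15 in store_west: 1109.05

Total: 1969.63 + 1109.05 = 3078.68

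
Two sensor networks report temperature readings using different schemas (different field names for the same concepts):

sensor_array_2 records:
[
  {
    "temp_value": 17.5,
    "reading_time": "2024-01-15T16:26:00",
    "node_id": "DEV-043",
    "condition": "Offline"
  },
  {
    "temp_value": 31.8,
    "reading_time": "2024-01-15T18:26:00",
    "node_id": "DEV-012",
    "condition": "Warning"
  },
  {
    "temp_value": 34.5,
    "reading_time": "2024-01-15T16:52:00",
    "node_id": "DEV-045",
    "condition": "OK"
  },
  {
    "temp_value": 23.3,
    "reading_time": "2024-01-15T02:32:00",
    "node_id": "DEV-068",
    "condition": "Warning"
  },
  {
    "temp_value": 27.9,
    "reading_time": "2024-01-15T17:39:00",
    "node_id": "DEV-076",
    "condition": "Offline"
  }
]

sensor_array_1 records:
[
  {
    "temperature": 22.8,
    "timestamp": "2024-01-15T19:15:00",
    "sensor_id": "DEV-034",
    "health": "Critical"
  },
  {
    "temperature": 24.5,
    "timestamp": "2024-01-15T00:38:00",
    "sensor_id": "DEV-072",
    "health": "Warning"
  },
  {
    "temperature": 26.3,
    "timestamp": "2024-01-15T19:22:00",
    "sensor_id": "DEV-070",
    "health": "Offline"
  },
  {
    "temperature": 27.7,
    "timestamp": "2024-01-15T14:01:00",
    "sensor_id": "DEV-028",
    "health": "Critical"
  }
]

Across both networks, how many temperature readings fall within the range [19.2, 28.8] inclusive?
6

Schema mapping: "temp_value" (sensor_array_2) = "temperature" (sensor_array_1) = temperature

Readings in [19.2, 28.8] from sensor_array_2: 2
Readings in [19.2, 28.8] from sensor_array_1: 4

Total count: 2 + 4 = 6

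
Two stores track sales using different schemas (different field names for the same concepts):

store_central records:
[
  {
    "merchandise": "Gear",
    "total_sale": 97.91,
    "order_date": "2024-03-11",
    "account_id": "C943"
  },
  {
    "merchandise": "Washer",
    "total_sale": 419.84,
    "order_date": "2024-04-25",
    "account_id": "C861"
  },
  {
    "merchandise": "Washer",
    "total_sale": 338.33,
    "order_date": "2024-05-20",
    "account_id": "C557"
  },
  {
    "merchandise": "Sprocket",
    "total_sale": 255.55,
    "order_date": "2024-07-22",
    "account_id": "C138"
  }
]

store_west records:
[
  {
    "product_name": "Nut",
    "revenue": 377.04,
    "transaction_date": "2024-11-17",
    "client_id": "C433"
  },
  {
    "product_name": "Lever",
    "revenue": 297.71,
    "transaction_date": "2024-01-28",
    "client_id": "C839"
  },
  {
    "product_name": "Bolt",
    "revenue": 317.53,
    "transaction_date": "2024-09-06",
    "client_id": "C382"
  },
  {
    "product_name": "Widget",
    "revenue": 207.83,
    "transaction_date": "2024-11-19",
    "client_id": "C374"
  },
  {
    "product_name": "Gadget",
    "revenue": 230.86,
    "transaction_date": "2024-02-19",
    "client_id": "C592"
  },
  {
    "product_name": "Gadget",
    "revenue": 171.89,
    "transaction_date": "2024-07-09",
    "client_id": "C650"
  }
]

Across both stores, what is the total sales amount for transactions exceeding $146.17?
2616.58

Schema mapping: "total_sale" (store_central) = "revenue" (store_west) = sale amount

Sum of sales > $146.17 in store_central: 1013.72
Sum of sales > $146.17 in store_west: 1602.86

Total: 1013.72 + 1602.86 = 2616.58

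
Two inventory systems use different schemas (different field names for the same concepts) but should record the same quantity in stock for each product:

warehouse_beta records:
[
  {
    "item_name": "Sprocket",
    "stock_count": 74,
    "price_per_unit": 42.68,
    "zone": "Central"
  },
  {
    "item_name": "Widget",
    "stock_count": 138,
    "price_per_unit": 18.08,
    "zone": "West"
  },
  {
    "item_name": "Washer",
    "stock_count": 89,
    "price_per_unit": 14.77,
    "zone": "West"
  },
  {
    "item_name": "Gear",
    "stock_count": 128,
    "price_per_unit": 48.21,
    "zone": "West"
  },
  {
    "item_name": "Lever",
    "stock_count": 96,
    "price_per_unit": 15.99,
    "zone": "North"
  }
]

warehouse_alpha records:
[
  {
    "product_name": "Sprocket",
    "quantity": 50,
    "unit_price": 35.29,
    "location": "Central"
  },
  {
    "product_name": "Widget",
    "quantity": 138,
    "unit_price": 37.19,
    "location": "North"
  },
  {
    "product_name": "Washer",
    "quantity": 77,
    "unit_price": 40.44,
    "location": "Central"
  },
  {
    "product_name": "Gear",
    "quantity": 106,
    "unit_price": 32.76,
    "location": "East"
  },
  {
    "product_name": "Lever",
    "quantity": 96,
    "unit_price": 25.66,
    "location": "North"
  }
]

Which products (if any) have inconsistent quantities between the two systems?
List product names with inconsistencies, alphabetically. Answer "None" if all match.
Gear, Sprocket, Washer

Schema mappings:
- "item_name" (warehouse_beta) = "product_name" (warehouse_alpha) = product name
- "stock_count" (warehouse_beta) = "quantity" (warehouse_alpha) = quantity

Comparison:
  Sprocket: 74 vs 50 - MISMATCH
  Widget: 138 vs 138 - MATCH
  Washer: 89 vs 77 - MISMATCH
  Gear: 128 vs 106 - MISMATCH
  Lever: 96 vs 96 - MATCH

Products with inconsistencies: Gear, Sprocket, Washer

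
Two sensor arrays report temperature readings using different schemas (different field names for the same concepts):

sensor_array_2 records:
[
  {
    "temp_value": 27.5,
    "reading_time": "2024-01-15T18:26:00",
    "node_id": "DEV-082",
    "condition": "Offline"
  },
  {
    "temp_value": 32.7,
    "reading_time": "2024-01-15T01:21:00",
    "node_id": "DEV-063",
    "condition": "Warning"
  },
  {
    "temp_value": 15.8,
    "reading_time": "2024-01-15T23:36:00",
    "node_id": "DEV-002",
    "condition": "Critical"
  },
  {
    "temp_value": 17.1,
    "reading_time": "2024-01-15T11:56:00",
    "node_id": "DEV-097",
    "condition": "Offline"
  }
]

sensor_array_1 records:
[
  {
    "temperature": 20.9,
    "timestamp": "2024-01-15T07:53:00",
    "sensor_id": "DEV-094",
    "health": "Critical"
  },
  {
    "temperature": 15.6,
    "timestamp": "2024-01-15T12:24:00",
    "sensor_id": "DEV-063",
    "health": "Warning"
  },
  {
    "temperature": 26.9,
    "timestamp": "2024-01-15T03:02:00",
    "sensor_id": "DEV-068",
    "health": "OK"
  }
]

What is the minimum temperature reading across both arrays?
15.6

Schema mapping: "temp_value" (sensor_array_2) = "temperature" (sensor_array_1) = temperature reading

Minimum in sensor_array_2: 15.8
Minimum in sensor_array_1: 15.6

Overall minimum: min(15.8, 15.6) = 15.6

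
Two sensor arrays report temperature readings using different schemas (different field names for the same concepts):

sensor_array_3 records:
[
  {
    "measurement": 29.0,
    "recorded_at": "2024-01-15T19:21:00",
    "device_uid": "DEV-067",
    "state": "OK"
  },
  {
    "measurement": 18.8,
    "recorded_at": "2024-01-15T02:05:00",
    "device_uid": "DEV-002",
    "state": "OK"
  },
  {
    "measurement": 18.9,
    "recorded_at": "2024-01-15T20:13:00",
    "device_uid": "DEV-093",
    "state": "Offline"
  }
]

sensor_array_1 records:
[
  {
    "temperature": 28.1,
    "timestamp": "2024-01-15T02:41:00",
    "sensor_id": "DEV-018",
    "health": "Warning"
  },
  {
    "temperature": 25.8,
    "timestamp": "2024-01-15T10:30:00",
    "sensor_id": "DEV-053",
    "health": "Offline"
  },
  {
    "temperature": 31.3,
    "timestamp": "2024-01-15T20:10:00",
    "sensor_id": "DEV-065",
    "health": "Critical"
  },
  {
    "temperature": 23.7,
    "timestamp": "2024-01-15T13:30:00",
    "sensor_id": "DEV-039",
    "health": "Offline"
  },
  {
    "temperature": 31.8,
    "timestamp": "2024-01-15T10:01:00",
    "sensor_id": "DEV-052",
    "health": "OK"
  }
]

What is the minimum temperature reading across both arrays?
18.8

Schema mapping: "measurement" (sensor_array_3) = "temperature" (sensor_array_1) = temperature reading

Minimum in sensor_array_3: 18.8
Minimum in sensor_array_1: 23.7

Overall minimum: min(18.8, 23.7) = 18.8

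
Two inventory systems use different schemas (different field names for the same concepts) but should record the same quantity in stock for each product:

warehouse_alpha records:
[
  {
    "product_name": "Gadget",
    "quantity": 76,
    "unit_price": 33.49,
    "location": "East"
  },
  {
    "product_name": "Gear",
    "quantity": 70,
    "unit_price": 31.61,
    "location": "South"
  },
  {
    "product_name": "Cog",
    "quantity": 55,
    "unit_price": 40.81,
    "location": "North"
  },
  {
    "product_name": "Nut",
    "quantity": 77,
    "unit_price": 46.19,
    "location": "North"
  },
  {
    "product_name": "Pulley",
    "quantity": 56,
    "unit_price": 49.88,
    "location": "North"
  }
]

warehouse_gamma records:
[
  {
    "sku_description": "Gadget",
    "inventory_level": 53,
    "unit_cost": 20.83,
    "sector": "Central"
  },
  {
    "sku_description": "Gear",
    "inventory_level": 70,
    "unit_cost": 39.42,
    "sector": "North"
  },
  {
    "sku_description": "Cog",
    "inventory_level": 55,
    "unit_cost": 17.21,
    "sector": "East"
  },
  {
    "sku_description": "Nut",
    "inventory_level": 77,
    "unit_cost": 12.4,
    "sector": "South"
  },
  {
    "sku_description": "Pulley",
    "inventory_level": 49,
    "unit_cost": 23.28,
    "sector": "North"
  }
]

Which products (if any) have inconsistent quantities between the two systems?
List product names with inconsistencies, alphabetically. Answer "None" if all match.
Gadget, Pulley

Schema mappings:
- "product_name" (warehouse_alpha) = "sku_description" (warehouse_gamma) = product name
- "quantity" (warehouse_alpha) = "inventory_level" (warehouse_gamma) = quantity

Comparison:
  Gadget: 76 vs 53 - MISMATCH
  Gear: 70 vs 70 - MATCH
  Cog: 55 vs 55 - MATCH
  Nut: 77 vs 77 - MATCH
  Pulley: 56 vs 49 - MISMATCH

Products with inconsistencies: Gadget, Pulley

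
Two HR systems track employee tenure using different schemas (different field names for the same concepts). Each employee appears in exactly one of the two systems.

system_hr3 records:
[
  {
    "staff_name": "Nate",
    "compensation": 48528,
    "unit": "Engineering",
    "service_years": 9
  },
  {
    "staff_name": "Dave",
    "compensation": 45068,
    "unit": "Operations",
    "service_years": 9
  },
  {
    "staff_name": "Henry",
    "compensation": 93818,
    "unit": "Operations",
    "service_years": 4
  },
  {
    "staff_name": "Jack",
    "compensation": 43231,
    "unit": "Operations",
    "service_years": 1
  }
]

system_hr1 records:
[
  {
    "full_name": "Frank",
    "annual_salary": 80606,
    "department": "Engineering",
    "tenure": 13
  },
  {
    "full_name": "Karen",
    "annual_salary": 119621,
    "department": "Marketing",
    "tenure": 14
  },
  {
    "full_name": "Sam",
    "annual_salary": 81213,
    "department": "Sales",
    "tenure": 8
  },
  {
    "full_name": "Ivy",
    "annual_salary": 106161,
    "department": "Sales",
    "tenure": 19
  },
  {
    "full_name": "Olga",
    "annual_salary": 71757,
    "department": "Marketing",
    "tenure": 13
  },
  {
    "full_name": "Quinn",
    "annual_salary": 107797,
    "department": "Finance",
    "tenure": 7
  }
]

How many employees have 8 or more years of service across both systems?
7

Reconcile schemas: "service_years" (system_hr3) = "tenure" (system_hr1) = years of service

From system_hr3: 2 employees with >= 8 years
From system_hr1: 5 employees with >= 8 years

Total: 2 + 5 = 7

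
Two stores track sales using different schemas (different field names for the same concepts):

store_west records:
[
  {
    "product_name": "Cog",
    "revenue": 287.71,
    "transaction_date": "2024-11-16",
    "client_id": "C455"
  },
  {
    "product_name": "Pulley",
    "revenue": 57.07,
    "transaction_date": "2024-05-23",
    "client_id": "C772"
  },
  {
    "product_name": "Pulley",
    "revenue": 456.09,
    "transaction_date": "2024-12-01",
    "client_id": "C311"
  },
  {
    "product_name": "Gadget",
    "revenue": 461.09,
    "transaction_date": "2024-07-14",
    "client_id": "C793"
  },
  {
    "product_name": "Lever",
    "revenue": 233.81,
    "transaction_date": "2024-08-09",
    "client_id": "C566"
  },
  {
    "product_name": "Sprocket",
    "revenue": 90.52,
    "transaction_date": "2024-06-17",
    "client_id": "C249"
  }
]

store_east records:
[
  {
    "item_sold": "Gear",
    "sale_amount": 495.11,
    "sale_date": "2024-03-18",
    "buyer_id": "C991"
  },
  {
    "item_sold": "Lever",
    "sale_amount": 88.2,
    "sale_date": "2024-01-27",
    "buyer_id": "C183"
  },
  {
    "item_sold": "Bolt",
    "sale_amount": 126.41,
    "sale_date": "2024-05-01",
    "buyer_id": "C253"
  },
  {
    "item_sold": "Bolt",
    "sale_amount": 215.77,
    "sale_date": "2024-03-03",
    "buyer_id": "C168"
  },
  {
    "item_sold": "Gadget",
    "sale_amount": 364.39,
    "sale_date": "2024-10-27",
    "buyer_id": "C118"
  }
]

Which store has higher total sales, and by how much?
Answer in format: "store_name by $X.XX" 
store_west by $296.41

Schema mapping: "revenue" (store_west) = "sale_amount" (store_east) = sale amount

Total for store_west: 1586.29
Total for store_east: 1289.88

Difference: |1586.29 - 1289.88| = 296.41
store_west has higher sales by $296.41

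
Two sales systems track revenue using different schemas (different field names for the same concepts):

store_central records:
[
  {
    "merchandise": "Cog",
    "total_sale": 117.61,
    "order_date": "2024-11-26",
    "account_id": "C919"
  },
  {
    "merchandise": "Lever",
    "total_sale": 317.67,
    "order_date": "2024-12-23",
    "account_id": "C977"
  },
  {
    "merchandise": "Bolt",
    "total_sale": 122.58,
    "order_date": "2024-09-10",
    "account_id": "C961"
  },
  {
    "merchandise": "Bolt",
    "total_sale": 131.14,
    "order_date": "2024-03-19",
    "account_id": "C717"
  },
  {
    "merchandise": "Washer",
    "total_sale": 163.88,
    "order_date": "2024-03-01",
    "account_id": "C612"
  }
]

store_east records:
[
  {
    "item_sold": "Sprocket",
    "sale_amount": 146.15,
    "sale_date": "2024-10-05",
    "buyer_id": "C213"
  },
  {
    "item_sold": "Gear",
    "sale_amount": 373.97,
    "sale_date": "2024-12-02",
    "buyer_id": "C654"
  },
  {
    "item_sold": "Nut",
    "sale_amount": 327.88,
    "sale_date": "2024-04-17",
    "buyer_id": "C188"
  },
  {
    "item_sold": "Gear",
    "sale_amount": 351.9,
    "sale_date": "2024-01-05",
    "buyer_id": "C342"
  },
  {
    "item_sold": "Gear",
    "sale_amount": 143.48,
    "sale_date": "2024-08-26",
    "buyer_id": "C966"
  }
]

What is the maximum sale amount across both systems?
373.97

Reconcile: "total_sale" (store_central) = "sale_amount" (store_east) = sale amount

Maximum in store_central: 317.67
Maximum in store_east: 373.97

Overall maximum: max(317.67, 373.97) = 373.97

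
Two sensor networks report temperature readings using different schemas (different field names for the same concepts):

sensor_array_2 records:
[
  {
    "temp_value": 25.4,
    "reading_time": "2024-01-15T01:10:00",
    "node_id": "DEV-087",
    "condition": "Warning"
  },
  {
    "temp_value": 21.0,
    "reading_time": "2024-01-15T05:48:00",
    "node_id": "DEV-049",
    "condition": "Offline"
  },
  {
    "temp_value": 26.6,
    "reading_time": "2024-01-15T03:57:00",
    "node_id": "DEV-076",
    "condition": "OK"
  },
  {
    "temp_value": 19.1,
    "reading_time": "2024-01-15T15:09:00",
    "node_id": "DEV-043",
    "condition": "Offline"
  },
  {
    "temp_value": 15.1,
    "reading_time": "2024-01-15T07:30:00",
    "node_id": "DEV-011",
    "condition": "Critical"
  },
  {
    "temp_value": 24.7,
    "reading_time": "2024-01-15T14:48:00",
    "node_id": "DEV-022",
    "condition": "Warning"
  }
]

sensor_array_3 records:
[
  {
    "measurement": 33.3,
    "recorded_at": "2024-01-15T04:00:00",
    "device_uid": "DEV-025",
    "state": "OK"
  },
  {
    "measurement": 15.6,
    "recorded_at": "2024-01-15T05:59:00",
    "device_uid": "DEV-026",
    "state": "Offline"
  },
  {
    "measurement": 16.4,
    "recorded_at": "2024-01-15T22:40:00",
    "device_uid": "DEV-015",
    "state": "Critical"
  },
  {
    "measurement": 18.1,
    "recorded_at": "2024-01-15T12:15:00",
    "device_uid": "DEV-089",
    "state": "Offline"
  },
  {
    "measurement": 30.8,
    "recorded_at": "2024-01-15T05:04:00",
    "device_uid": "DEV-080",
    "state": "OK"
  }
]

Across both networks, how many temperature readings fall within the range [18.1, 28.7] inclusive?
6

Schema mapping: "temp_value" (sensor_array_2) = "measurement" (sensor_array_3) = temperature

Readings in [18.1, 28.7] from sensor_array_2: 5
Readings in [18.1, 28.7] from sensor_array_3: 1

Total count: 5 + 1 = 6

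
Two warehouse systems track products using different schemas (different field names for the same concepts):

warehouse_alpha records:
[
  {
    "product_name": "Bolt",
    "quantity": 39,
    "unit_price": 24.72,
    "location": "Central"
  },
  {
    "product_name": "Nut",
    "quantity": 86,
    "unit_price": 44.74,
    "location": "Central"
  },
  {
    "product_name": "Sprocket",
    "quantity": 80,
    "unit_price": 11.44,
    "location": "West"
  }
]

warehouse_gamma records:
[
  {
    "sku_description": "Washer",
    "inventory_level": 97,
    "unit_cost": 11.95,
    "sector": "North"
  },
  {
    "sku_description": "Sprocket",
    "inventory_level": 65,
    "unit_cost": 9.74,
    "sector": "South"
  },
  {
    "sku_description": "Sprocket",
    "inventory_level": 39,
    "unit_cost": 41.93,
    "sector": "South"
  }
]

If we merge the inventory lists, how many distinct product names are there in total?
4

Schema mapping: "product_name" (warehouse_alpha) = "sku_description" (warehouse_gamma) = product name

Products in warehouse_alpha: ['Bolt', 'Nut', 'Sprocket']
Products in warehouse_gamma: ['Sprocket', 'Washer']

Union (unique products): ['Bolt', 'Nut', 'Sprocket', 'Washer']
Count: 4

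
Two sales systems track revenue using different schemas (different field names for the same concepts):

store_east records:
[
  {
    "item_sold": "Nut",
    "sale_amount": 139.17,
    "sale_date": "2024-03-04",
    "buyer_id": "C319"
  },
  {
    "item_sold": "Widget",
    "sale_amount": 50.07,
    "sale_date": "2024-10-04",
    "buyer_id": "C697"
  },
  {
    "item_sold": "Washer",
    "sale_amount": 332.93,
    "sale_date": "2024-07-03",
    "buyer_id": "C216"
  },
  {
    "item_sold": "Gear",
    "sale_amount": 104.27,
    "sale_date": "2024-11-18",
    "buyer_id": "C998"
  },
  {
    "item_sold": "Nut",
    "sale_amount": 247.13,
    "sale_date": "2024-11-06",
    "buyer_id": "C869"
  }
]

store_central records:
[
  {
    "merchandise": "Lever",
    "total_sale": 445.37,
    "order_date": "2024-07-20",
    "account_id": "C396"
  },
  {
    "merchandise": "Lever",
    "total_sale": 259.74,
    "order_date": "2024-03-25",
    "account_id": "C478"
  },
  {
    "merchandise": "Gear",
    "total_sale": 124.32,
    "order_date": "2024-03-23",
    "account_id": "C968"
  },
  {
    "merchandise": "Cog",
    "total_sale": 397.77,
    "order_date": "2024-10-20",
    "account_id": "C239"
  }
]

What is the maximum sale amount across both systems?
445.37

Reconcile: "sale_amount" (store_east) = "total_sale" (store_central) = sale amount

Maximum in store_east: 332.93
Maximum in store_central: 445.37

Overall maximum: max(332.93, 445.37) = 445.37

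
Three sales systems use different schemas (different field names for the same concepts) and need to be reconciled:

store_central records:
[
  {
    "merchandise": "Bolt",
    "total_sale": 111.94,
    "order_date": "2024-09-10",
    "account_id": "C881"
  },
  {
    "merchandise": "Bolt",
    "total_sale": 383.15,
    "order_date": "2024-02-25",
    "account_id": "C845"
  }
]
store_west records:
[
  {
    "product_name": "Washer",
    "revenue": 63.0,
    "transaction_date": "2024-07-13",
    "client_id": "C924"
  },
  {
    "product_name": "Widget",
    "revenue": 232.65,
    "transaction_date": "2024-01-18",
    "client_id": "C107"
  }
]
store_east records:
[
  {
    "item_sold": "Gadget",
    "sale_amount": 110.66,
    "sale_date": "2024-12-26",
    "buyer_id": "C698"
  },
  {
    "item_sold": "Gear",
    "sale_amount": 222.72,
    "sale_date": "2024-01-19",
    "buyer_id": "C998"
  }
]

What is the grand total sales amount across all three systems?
1124.12

Schema reconciliation - all amount fields map to sale amount:

store_central (total_sale): 495.09
store_west (revenue): 295.65
store_east (sale_amount): 333.38

Grand total: 1124.12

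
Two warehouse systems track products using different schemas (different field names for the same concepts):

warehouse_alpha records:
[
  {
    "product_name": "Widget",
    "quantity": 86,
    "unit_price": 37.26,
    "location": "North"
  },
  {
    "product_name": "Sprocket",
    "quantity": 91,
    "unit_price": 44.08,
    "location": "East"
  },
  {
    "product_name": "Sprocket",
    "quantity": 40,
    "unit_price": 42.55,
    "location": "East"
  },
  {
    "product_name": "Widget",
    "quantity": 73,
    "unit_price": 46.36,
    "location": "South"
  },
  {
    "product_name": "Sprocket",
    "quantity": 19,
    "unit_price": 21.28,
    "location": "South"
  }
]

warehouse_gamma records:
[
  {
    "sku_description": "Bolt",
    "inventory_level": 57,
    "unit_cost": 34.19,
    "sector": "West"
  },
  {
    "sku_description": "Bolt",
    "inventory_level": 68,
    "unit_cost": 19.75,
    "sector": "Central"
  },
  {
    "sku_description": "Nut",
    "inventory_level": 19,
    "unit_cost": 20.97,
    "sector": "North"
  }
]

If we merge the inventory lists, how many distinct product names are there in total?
4

Schema mapping: "product_name" (warehouse_alpha) = "sku_description" (warehouse_gamma) = product name

Products in warehouse_alpha: ['Sprocket', 'Widget']
Products in warehouse_gamma: ['Bolt', 'Nut']

Union (unique products): ['Bolt', 'Nut', 'Sprocket', 'Widget']
Count: 4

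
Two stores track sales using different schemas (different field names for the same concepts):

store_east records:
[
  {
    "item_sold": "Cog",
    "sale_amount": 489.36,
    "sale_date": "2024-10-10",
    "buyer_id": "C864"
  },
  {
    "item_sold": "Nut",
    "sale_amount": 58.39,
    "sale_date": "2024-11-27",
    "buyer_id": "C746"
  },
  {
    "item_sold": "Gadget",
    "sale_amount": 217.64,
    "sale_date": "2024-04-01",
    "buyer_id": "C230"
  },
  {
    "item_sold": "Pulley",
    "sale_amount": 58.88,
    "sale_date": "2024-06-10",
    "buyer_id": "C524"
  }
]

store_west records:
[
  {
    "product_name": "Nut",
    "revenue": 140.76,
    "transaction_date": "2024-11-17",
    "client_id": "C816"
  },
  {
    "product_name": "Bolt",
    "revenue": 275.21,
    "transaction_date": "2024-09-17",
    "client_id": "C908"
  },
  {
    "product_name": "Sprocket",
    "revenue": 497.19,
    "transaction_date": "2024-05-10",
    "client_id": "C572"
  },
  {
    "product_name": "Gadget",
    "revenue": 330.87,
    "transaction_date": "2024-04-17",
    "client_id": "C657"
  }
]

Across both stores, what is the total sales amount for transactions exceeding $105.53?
1951.03

Schema mapping: "sale_amount" (store_east) = "revenue" (store_west) = sale amount

Sum of sales > $105.53 in store_east: 707.0
Sum of sales > $105.53 in store_west: 1244.03

Total: 707.0 + 1244.03 = 1951.03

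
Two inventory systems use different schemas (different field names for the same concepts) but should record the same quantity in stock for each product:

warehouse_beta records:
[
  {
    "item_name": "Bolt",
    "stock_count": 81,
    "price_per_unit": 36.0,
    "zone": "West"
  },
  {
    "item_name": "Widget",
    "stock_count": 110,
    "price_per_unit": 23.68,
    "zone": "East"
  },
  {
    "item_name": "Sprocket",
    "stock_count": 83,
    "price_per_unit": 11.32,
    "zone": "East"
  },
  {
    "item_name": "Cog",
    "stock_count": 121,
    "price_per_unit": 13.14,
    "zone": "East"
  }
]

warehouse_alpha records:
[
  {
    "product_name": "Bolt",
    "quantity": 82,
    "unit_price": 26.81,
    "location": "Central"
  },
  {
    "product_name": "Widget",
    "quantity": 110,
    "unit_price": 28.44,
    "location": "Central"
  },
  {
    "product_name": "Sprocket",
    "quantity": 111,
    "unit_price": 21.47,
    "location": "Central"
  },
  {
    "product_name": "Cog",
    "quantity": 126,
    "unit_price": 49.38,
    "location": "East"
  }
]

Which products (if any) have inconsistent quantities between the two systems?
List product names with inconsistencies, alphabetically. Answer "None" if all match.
Bolt, Cog, Sprocket

Schema mappings:
- "item_name" (warehouse_beta) = "product_name" (warehouse_alpha) = product name
- "stock_count" (warehouse_beta) = "quantity" (warehouse_alpha) = quantity

Comparison:
  Bolt: 81 vs 82 - MISMATCH
  Widget: 110 vs 110 - MATCH
  Sprocket: 83 vs 111 - MISMATCH
  Cog: 121 vs 126 - MISMATCH

Products with inconsistencies: Bolt, Cog, Sprocket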